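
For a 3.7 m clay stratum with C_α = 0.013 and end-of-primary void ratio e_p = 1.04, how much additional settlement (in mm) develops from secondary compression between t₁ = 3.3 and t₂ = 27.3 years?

S_s ≈ 21.6 mm

Secondary compression: S_s = C_α·H/(1+e_p)·log₁₀(t₂/t₁)
S_s = 0.013×3.7/(1+1.04)×log₁₀(27.3/3.3)
    = 0.02358 × 0.9176 = 0.02164 m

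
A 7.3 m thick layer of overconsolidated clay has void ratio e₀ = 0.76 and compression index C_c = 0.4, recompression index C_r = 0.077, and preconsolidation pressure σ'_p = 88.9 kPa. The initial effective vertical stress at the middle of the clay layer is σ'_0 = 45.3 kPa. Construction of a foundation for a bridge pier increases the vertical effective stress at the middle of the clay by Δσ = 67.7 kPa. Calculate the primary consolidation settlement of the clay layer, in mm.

S_c ≈ 266 mm

Final effective stress: σ'_f = 45.3 + 67.7 = 113 kPa.
σ'_f = 113 > σ'_p = 88.9 kPa, so the stress path crosses the preconsolidation pressure — recompression up to σ'_p, then virgin compression beyond:
S_c = H/(1+e₀)·[C_r·log₁₀(σ'_p/σ'_0) + C_c·log₁₀(σ'_f/σ'_p)]
    = 7.3/1.76 × [0.077×log₁₀(88.9/45.3) + 0.4×log₁₀(113/88.9)]
    = 4.1477 × [0.022546 + 0.041671] = 0.2664 m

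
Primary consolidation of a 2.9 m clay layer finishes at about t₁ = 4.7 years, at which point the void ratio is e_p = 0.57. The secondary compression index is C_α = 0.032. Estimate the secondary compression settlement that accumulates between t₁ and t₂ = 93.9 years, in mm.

S_s ≈ 76.9 mm

Secondary compression: S_s = C_α·H/(1+e_p)·log₁₀(t₂/t₁)
S_s = 0.032×2.9/(1+0.57)×log₁₀(93.9/4.7)
    = 0.05911 × 1.301 = 0.07687 m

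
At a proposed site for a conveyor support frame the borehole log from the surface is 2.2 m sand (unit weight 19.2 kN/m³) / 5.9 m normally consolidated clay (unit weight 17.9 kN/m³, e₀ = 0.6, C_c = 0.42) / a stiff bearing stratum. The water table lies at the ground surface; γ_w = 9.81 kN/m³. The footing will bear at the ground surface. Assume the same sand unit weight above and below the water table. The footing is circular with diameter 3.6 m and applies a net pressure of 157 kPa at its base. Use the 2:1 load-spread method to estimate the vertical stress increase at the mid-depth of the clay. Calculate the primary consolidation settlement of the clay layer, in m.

S_c ≈ 0.315 m

Mid-depth of clay below the ground surface: z = 2.2 + 5.9/2 = 5.15 m.
Total vertical stress at mid-clay: σ_v = 19.2×2.2 + 17.9×2.95 = 95.045 kPa.
Pore pressure: u = 9.81×(5.15 − 0) = 50.522 kPa.
Initial effective stress: σ'_0 = σ_v − u = 95.045 − 50.522 = 44.523 kPa.
Stress increase at mid-clay by the 2:1 spreading method:
Δσ ≈ qD²/(D+z)² = 157×3.6²/(3.6+5.15)² = 26.576 kPa
Final effective stress: σ'_f = σ'_0 + Δσ = 44.523 + 26.576 = 71.099 kPa.
Normally consolidated clay, so the full stress increment lies on the virgin compression line:
S_c = C_c·H/(1+e₀)·log₁₀(σ'_f/σ'_0) = 0.42×5.9/(1+0.6)×log₁₀(71.099/44.523)
    = 1.5488 × 0.20328 = 0.3148 m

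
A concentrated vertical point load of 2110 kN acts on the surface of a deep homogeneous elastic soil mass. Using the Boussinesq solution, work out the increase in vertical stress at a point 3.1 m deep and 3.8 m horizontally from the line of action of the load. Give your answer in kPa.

Δσ_z ≈ 10.6 kPa

Boussinesq vertical stress below a point load on an elastic half-space:
Δσ_z = 3P/(2πz²) · [1 + (r/z)²]^(−5/2)
r/z = 3.8/3.1 = 1.2258; [1+(r/z)²]^(−5/2) = 0.10093.
Δσ_z = 3×2110/(2π×3.1²) × 0.10093 = 104.83 × 0.10093 = 10.58 kPa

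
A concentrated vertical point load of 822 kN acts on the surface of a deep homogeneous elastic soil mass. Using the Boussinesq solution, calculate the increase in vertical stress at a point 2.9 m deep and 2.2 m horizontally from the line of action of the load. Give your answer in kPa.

Δσ_z ≈ 15 kPa

Boussinesq vertical stress below a point load on an elastic half-space:
Δσ_z = 3P/(2πz²) · [1 + (r/z)²]^(−5/2)
r/z = 2.2/2.9 = 0.75862; [1+(r/z)²]^(−5/2) = 0.32096.
Δσ_z = 3×822/(2π×2.9²) × 0.32096 = 46.668 × 0.32096 = 14.98 kPa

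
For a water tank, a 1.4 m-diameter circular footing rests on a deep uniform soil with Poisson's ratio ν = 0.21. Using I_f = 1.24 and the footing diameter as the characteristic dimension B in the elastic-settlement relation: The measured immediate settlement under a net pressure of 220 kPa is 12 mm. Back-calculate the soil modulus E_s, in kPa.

S_e = q·B·(1−ν²)/E_s · I_f  ⇒  E_s = q·B·(1−ν²)·I_f / S_e.
E_s = 220 × 1.4 × 0.9559 × 1.24 / 0.012 = 30420 kPa

E_s ≈ 30400 kPa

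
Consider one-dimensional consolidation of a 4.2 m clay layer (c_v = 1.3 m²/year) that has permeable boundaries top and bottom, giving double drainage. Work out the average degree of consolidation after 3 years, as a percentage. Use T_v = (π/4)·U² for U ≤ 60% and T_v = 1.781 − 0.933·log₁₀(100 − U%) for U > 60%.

U ≈ 90.9 %

Drainage path length: H_d = H/2 = 2.1 m (double drainage).
T_v = c_v·t/H_d² = 1.3×3/2.1² = 0.88435.
T_v = 0.88435 corresponds to the U > 60% branch:
U = 1 − 10^((1.781 − T_v)/0.933)/100 = 0.9086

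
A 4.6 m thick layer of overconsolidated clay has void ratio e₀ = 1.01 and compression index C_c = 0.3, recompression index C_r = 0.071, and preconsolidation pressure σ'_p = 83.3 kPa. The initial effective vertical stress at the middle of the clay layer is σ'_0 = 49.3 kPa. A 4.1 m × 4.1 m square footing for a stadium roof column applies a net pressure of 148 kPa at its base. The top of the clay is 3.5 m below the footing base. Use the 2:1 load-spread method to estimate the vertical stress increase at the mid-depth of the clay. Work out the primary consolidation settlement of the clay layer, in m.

S_c ≈ 0.0293 m

Mid-depth of clay below the footing base: z = 3.5 + 4.6/2 = 5.8 m.
Stress increase at mid-clay by the 2:1 spreading method:
Δσ = qBL/((B+z)(L+z)) = 148×4.1×4.1/((4.1+5.8)(4.1+5.8)) = 25.384 kPa
Final effective stress: σ'_f = 49.3 + 25.384 = 74.684 kPa.
σ'_f = 74.684 ≤ σ'_p = 83.3 kPa, so the clay remains overconsolidated and only the recompression index applies:
S_c = C_r·H/(1+e₀)·log₁₀(σ'_f/σ'_0) = 0.071×4.6/2.01×log₁₀(74.684/49.3)
    = 0.16249 × 0.18038 = 0.02931 m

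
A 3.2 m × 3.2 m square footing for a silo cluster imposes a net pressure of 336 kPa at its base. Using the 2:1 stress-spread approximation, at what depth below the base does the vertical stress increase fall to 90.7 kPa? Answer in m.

2:1 spreading — at depth z the loaded area has grown by z in each plan dimension:
qB²/(B+z)² = Δσ_z ⇒ z = B(√(q/Δσ_z) − 1) = 3.2×(√(336/90.7) − 1) = 2.959 m

z ≈ 2.96 m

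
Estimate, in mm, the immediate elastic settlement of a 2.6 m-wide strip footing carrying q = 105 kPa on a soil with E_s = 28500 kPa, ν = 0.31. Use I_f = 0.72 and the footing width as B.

Immediate (elastic) settlement: S_e = q·B·(1−ν²)/E_s · I_f.
S_e = 105 × 2.6 × (1 − 0.31²) / 28500 × 0.72
    = 105 × 2.6 × 0.9039 / 28500 × 0.72
    = 0.006234 m = 6.234 mm

S_e ≈ 6.23 mm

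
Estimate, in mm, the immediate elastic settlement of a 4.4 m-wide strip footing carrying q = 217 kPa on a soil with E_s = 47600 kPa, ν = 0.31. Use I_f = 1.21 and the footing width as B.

S_e ≈ 21.9 mm

Immediate (elastic) settlement: S_e = q·B·(1−ν²)/E_s · I_f.
S_e = 217 × 4.4 × (1 − 0.31²) / 47600 × 1.21
    = 217 × 4.4 × 0.9039 / 47600 × 1.21
    = 0.02194 m = 21.94 mm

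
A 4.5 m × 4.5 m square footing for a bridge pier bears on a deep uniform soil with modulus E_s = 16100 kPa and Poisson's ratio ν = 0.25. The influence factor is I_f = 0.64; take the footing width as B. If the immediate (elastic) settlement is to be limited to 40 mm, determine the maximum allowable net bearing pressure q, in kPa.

S_e = q·B·(1−ν²)/E_s · I_f  ⇒  q = S_e·E_s / (B·(1−ν²)·I_f).
q = 0.04 × 16100 / (4.5 × 0.9375 × 0.64) = 238.5 kPa

q ≈ 239 kPa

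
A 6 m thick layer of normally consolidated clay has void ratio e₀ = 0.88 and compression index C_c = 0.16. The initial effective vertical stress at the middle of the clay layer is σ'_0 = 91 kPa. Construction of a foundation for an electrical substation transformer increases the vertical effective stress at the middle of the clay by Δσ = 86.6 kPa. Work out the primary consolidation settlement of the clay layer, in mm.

Final effective stress: σ'_f = σ'_0 + Δσ = 91 + 86.6 = 177.6 kPa.
Normally consolidated clay, so the full stress increment lies on the virgin compression line:
S_c = C_c·H/(1+e₀)·log₁₀(σ'_f/σ'_0) = 0.16×6/(1+0.88)×log₁₀(177.6/91)
    = 0.51064 × 0.2904 = 0.1483 m

S_c ≈ 148 mm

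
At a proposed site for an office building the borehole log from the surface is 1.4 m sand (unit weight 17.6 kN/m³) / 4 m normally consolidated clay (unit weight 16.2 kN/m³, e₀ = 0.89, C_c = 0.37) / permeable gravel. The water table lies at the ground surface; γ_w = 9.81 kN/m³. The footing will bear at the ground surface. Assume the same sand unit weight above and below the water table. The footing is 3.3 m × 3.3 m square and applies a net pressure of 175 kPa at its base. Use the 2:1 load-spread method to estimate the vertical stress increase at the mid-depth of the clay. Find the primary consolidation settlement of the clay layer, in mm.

S_c ≈ 349 mm

Mid-depth of clay below the ground surface: z = 1.4 + 4/2 = 3.4 m.
Total vertical stress at mid-clay: σ_v = 17.6×1.4 + 16.2×2 = 57.04 kPa.
Pore pressure: u = 9.81×(3.4 − 0) = 33.354 kPa.
Initial effective stress: σ'_0 = σ_v − u = 57.04 − 33.354 = 23.686 kPa.
Stress increase at mid-clay by the 2:1 spreading method:
Δσ = qBL/((B+z)(L+z)) = 175×3.3×3.3/((3.3+3.4)(3.3+3.4)) = 42.454 kPa
Final effective stress: σ'_f = σ'_0 + Δσ = 23.686 + 42.454 = 66.14 kPa.
Normally consolidated clay, so the full stress increment lies on the virgin compression line:
S_c = C_c·H/(1+e₀)·log₁₀(σ'_f/σ'_0) = 0.37×4/(1+0.89)×log₁₀(66.14/23.686)
    = 0.78307 × 0.44597 = 0.3492 m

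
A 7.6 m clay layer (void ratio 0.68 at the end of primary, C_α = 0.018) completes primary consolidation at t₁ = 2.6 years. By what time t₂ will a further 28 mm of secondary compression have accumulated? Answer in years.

t₂ ≈ 5.74 years

S_s = C_α·H/(1+e_p)·log₁₀(t₂/t₁) ⇒ log₁₀(t₂/t₁) = S_s·(1+e_p)/(C_α·H).
log₁₀(t₂/t₁) = 0.028 × (1+0.68) / (0.018×7.6) = 0.3439
t₂ = t₁ × 10^0.3439 = 2.6 × 2.207 = 5.739 years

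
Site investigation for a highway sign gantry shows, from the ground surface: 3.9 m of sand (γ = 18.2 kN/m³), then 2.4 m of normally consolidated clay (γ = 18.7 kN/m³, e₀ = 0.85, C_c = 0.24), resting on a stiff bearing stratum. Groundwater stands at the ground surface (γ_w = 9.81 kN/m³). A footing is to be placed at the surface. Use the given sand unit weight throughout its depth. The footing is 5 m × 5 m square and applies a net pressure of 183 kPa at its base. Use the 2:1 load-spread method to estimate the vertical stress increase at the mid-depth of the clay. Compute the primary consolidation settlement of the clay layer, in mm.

S_c ≈ 96 mm

Mid-depth of clay below the ground surface: z = 3.9 + 2.4/2 = 5.1 m.
Total vertical stress at mid-clay: σ_v = 18.2×3.9 + 18.7×1.2 = 93.42 kPa.
Pore pressure: u = 9.81×(5.1 − 0) = 50.031 kPa.
Initial effective stress: σ'_0 = σ_v − u = 93.42 − 50.031 = 43.389 kPa.
Stress increase at mid-clay by the 2:1 spreading method:
Δσ = qBL/((B+z)(L+z)) = 183×5×5/((5+5.1)(5+5.1)) = 44.849 kPa
Final effective stress: σ'_f = σ'_0 + Δσ = 43.389 + 44.849 = 88.238 kPa.
Normally consolidated clay, so the full stress increment lies on the virgin compression line:
S_c = C_c·H/(1+e₀)·log₁₀(σ'_f/σ'_0) = 0.24×2.4/(1+0.85)×log₁₀(88.238/43.389)
    = 0.31135 × 0.30828 = 0.09598 m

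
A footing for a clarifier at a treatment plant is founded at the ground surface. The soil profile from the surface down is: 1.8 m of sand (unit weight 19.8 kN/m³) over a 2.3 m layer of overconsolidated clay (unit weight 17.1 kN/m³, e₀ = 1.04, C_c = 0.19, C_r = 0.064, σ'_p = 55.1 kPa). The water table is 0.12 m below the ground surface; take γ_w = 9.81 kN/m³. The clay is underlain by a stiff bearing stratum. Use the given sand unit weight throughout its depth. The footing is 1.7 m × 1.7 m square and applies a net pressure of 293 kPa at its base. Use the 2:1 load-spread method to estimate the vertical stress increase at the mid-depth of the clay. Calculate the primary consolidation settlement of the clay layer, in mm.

Mid-depth of clay below the ground surface: z = 1.8 + 2.3/2 = 2.95 m.
Total vertical stress at mid-clay: σ_v = 19.8×1.8 + 17.1×1.15 = 55.305 kPa.
Pore pressure: u = 9.81×(2.95 − 0.12) = 27.762 kPa.
Initial effective stress: σ'_0 = σ_v − u = 55.305 − 27.762 = 27.543 kPa.
Stress increase at mid-clay by the 2:1 spreading method:
Δσ = qBL/((B+z)(L+z)) = 293×1.7×1.7/((1.7+2.95)(1.7+2.95)) = 39.162 kPa
Final effective stress: σ'_f = 27.543 + 39.162 = 66.705 kPa.
σ'_f = 66.705 > σ'_p = 55.1 kPa, so the stress path crosses the preconsolidation pressure — recompression up to σ'_p, then virgin compression beyond:
S_c = H/(1+e₀)·[C_r·log₁₀(σ'_p/σ'_0) + C_c·log₁₀(σ'_f/σ'_p)]
    = 2.3/2.04 × [0.064×log₁₀(55.1/27.543) + 0.19×log₁₀(66.705/55.1)]
    = 1.1275 × [0.019273 + 0.015771] = 0.03951 m

S_c ≈ 39.5 mm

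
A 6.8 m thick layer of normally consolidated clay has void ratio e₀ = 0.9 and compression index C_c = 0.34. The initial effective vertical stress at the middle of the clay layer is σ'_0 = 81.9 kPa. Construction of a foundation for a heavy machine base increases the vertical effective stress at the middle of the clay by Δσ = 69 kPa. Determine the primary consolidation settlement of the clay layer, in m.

S_c ≈ 0.323 m

Final effective stress: σ'_f = σ'_0 + Δσ = 81.9 + 69 = 150.9 kPa.
Normally consolidated clay, so the full stress increment lies on the virgin compression line:
S_c = C_c·H/(1+e₀)·log₁₀(σ'_f/σ'_0) = 0.34×6.8/(1+0.9)×log₁₀(150.9/81.9)
    = 1.2168 × 0.26541 = 0.323 m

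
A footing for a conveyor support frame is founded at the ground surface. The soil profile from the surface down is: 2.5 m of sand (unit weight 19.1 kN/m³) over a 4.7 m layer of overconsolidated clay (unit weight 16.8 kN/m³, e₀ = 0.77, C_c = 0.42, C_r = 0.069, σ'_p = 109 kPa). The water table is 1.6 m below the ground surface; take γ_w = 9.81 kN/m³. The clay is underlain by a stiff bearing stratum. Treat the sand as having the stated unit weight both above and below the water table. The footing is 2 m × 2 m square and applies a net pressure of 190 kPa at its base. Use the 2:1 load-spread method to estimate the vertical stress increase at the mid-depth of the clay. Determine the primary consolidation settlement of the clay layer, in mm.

Mid-depth of clay below the ground surface: z = 2.5 + 4.7/2 = 4.85 m.
Total vertical stress at mid-clay: σ_v = 19.1×2.5 + 16.8×2.35 = 87.23 kPa.
Pore pressure: u = 9.81×(4.85 − 1.6) = 31.883 kPa.
Initial effective stress: σ'_0 = σ_v − u = 87.23 − 31.883 = 55.347 kPa.
Stress increase at mid-clay by the 2:1 spreading method:
Δσ = qBL/((B+z)(L+z)) = 190×2×2/((2+4.85)(2+4.85)) = 16.197 kPa
Final effective stress: σ'_f = 55.347 + 16.197 = 71.544 kPa.
σ'_f = 71.544 ≤ σ'_p = 109 kPa, so the clay remains overconsolidated and only the recompression index applies:
S_c = C_r·H/(1+e₀)·log₁₀(σ'_f/σ'_0) = 0.069×4.7/1.77×log₁₀(71.544/55.347)
    = 0.18322 × 0.11148 = 0.02043 m

S_c ≈ 20.4 mm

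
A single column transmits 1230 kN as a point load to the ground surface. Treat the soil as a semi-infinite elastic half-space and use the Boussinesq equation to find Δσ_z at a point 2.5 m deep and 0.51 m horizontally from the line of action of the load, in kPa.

Δσ_z ≈ 84.9 kPa

Boussinesq vertical stress below a point load on an elastic half-space:
Δσ_z = 3P/(2πz²) · [1 + (r/z)²]^(−5/2)
r/z = 0.51/2.5 = 0.204; [1+(r/z)²]^(−5/2) = 0.90309.
Δσ_z = 3×1230/(2π×2.5²) × 0.90309 = 93.965 × 0.90309 = 84.86 kPa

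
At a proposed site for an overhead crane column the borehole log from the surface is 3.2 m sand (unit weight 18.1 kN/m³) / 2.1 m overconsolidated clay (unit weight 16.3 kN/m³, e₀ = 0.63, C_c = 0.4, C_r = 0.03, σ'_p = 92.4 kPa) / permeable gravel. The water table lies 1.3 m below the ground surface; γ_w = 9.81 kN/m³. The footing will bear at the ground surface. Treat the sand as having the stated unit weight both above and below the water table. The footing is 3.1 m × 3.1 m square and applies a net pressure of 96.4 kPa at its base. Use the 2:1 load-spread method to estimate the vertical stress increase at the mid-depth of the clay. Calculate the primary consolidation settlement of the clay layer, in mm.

S_c ≈ 5.31 mm

Mid-depth of clay below the ground surface: z = 3.2 + 2.1/2 = 4.25 m.
Total vertical stress at mid-clay: σ_v = 18.1×3.2 + 16.3×1.05 = 75.035 kPa.
Pore pressure: u = 9.81×(4.25 − 1.3) = 28.94 kPa.
Initial effective stress: σ'_0 = σ_v − u = 75.035 − 28.94 = 46.095 kPa.
Stress increase at mid-clay by the 2:1 spreading method:
Δσ = qBL/((B+z)(L+z)) = 96.4×3.1×3.1/((3.1+4.25)(3.1+4.25)) = 17.148 kPa
Final effective stress: σ'_f = 46.095 + 17.148 = 63.243 kPa.
σ'_f = 63.243 ≤ σ'_p = 92.4 kPa, so the clay remains overconsolidated and only the recompression index applies:
S_c = C_r·H/(1+e₀)·log₁₀(σ'_f/σ'_0) = 0.03×2.1/1.63×log₁₀(63.243/46.095)
    = 0.038649 × 0.13736 = 0.005309 m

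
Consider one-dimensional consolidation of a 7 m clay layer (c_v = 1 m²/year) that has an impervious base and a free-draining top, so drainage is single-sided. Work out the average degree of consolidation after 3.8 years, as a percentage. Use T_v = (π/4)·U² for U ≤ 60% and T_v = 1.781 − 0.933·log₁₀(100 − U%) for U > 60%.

Drainage path length: H_d = H = 7 m (single drainage).
T_v = c_v·t/H_d² = 1×3.8/7² = 0.077551.
T_v = 0.077551 corresponds to the U ≤ 60% branch:
U = √(4T_v/π) = 0.3142

U ≈ 31.4 %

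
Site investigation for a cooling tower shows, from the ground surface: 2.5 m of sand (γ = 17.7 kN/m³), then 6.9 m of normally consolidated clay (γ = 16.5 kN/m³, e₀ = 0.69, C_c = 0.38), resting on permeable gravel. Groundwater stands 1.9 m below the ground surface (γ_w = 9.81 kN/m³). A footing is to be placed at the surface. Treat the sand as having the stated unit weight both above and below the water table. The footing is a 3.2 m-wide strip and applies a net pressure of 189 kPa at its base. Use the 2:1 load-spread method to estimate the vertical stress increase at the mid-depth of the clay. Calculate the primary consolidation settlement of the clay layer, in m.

S_c ≈ 0.492 m

Mid-depth of clay below the ground surface: z = 2.5 + 6.9/2 = 5.95 m.
Total vertical stress at mid-clay: σ_v = 17.7×2.5 + 16.5×3.45 = 101.18 kPa.
Pore pressure: u = 9.81×(5.95 − 1.9) = 39.73 kPa.
Initial effective stress: σ'_0 = σ_v − u = 101.18 − 39.73 = 61.45 kPa.
Stress increase at mid-clay by the 2:1 spreading method:
Δσ = qB/(B+z) = 189×3.2/(3.2+5.95) = 66.098 kPa
Final effective stress: σ'_f = σ'_0 + Δσ = 61.45 + 66.098 = 127.55 kPa.
Normally consolidated clay, so the full stress increment lies on the virgin compression line:
S_c = C_c·H/(1+e₀)·log₁₀(σ'_f/σ'_0) = 0.38×6.9/(1+0.69)×log₁₀(127.55/61.45)
    = 1.5515 × 0.31716 = 0.4921 m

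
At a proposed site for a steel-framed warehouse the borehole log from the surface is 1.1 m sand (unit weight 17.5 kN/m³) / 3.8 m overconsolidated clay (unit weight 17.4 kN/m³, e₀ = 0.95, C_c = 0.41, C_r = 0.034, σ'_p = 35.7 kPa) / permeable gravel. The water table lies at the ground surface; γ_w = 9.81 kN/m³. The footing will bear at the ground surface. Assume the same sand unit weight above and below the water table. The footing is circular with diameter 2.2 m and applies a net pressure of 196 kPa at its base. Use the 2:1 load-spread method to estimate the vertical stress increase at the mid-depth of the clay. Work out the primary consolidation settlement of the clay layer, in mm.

Mid-depth of clay below the ground surface: z = 1.1 + 3.8/2 = 3 m.
Total vertical stress at mid-clay: σ_v = 17.5×1.1 + 17.4×1.9 = 52.31 kPa.
Pore pressure: u = 9.81×(3 − 0) = 29.43 kPa.
Initial effective stress: σ'_0 = σ_v − u = 52.31 − 29.43 = 22.88 kPa.
Stress increase at mid-clay by the 2:1 spreading method:
Δσ ≈ qD²/(D+z)² = 196×2.2²/(2.2+3)² = 35.083 kPa
Final effective stress: σ'_f = 22.88 + 35.083 = 57.963 kPa.
σ'_f = 57.963 > σ'_p = 35.7 kPa, so the stress path crosses the preconsolidation pressure — recompression up to σ'_p, then virgin compression beyond:
S_c = H/(1+e₀)·[C_r·log₁₀(σ'_p/σ'_0) + C_c·log₁₀(σ'_f/σ'_p)]
    = 3.8/1.95 × [0.034×log₁₀(35.7/22.88) + 0.41×log₁₀(57.963/35.7)]
    = 1.9487 × [0.0065692 + 0.086298] = 0.181 m

S_c ≈ 181 mm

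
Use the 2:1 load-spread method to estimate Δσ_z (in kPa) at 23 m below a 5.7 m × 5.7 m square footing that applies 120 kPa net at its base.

By the 2:1 method the load spreads at 1 horizontal : 2 vertical, so at depth z the loaded area has grown by z in each plan dimension:
Δσ = qBL/((B+z)(L+z)) = 120×5.7×5.7/((5.7+23)(5.7+23)) = 4.7333 kPa

Δσ_z ≈ 4.73 kPa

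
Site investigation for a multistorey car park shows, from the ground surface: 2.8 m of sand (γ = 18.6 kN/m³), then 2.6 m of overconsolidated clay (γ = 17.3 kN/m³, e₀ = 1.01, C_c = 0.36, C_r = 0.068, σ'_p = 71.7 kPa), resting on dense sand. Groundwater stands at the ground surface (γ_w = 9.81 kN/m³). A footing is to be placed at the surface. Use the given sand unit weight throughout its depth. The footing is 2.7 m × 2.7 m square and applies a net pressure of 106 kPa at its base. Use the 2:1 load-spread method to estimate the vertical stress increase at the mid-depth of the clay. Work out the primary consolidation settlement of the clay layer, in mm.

Mid-depth of clay below the ground surface: z = 2.8 + 2.6/2 = 4.1 m.
Total vertical stress at mid-clay: σ_v = 18.6×2.8 + 17.3×1.3 = 74.57 kPa.
Pore pressure: u = 9.81×(4.1 − 0) = 40.221 kPa.
Initial effective stress: σ'_0 = σ_v − u = 74.57 − 40.221 = 34.349 kPa.
Stress increase at mid-clay by the 2:1 spreading method:
Δσ = qBL/((B+z)(L+z)) = 106×2.7×2.7/((2.7+4.1)(2.7+4.1)) = 16.712 kPa
Final effective stress: σ'_f = 34.349 + 16.712 = 51.061 kPa.
σ'_f = 51.061 ≤ σ'_p = 71.7 kPa, so the clay remains overconsolidated and only the recompression index applies:
S_c = C_r·H/(1+e₀)·log₁₀(σ'_f/σ'_0) = 0.068×2.6/2.01×log₁₀(51.061/34.349)
    = 0.087958 × 0.17218 = 0.01514 m

S_c ≈ 15.1 mm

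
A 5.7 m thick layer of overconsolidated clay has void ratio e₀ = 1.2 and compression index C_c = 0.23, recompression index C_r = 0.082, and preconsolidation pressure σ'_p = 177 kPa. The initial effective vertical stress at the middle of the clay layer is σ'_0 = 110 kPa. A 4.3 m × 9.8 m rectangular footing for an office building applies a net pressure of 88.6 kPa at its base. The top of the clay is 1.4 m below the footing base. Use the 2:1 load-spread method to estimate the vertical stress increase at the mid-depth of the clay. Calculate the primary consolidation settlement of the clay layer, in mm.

Mid-depth of clay below the footing base: z = 1.4 + 5.7/2 = 4.25 m.
Stress increase at mid-clay by the 2:1 spreading method:
Δσ = qBL/((B+z)(L+z)) = 88.6×4.3×9.8/((4.3+4.25)(9.8+4.25)) = 31.08 kPa
Final effective stress: σ'_f = 110 + 31.08 = 141.08 kPa.
σ'_f = 141.08 ≤ σ'_p = 177 kPa, so the clay remains overconsolidated and only the recompression index applies:
S_c = C_r·H/(1+e₀)·log₁₀(σ'_f/σ'_0) = 0.082×5.7/2.2×log₁₀(141.08/110)
    = 0.21245 × 0.10807 = 0.02296 m

S_c ≈ 23 mm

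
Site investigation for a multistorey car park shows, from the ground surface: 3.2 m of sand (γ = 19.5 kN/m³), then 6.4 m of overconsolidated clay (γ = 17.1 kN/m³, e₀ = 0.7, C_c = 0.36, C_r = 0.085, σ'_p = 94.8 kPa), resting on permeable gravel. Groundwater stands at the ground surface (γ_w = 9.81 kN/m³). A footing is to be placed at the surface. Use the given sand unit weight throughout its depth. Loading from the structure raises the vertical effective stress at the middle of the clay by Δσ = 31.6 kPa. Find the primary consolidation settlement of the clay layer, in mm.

S_c ≈ 63.7 mm

Mid-depth of clay below the ground surface: z = 3.2 + 6.4/2 = 6.4 m.
Total vertical stress at mid-clay: σ_v = 19.5×3.2 + 17.1×3.2 = 117.12 kPa.
Pore pressure: u = 9.81×(6.4 − 0) = 62.784 kPa.
Initial effective stress: σ'_0 = σ_v − u = 117.12 − 62.784 = 54.336 kPa.
Final effective stress: σ'_f = 54.336 + 31.6 = 85.936 kPa.
σ'_f = 85.936 ≤ σ'_p = 94.8 kPa, so the clay remains overconsolidated and only the recompression index applies:
S_c = C_r·H/(1+e₀)·log₁₀(σ'_f/σ'_0) = 0.085×6.4/1.7×log₁₀(85.936/54.336)
    = 0.32 × 0.19909 = 0.06371 m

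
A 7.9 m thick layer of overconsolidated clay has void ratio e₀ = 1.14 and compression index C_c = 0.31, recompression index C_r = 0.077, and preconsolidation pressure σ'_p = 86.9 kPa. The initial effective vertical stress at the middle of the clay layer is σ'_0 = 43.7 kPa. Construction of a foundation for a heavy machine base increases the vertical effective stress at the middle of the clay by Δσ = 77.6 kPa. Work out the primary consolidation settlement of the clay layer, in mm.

S_c ≈ 251 mm

Final effective stress: σ'_f = 43.7 + 77.6 = 121.3 kPa.
σ'_f = 121.3 > σ'_p = 86.9 kPa, so the stress path crosses the preconsolidation pressure — recompression up to σ'_p, then virgin compression beyond:
S_c = H/(1+e₀)·[C_r·log₁₀(σ'_p/σ'_0) + C_c·log₁₀(σ'_f/σ'_p)]
    = 7.9/2.14 × [0.077×log₁₀(86.9/43.7) + 0.31×log₁₀(121.3/86.9)]
    = 3.6916 × [0.022987 + 0.044901] = 0.2506 m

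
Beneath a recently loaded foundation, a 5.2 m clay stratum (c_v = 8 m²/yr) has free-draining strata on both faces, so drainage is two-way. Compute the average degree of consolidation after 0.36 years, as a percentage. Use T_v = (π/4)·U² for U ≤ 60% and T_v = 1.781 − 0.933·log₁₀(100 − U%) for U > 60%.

U ≈ 71.7 %

Drainage path length: H_d = H/2 = 2.6 m (double drainage).
T_v = c_v·t/H_d² = 8×0.36/2.6² = 0.42604.
T_v = 0.42604 corresponds to the U > 60% branch:
U = 1 − 10^((1.781 − T_v)/0.933)/100 = 0.7167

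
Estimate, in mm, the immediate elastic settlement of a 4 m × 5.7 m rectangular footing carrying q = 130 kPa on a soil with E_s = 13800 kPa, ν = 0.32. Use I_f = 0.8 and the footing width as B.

Immediate (elastic) settlement: S_e = q·B·(1−ν²)/E_s · I_f.
S_e = 130 × 4 × (1 − 0.32²) / 13800 × 0.8
    = 130 × 4 × 0.8976 / 13800 × 0.8
    = 0.02706 m = 27.06 mm

S_e ≈ 27.1 mm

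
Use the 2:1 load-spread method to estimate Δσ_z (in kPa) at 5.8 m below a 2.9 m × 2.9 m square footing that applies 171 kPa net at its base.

By the 2:1 method the load spreads at 1 horizontal : 2 vertical, so at depth z the loaded area has grown by z in each plan dimension:
Δσ = qBL/((B+z)(L+z)) = 171×2.9×2.9/((2.9+5.8)(2.9+5.8)) = 19 kPa

Δσ_z ≈ 19 kPa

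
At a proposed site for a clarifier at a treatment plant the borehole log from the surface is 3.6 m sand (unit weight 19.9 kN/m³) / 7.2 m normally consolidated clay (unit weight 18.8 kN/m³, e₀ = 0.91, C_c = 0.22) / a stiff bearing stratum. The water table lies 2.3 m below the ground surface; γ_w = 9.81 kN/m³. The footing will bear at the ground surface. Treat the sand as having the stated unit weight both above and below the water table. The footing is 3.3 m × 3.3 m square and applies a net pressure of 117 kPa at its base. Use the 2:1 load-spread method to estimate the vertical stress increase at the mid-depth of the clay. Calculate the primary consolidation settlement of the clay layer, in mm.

Mid-depth of clay below the ground surface: z = 3.6 + 7.2/2 = 7.2 m.
Total vertical stress at mid-clay: σ_v = 19.9×3.6 + 18.8×3.6 = 139.32 kPa.
Pore pressure: u = 9.81×(7.2 − 2.3) = 48.069 kPa.
Initial effective stress: σ'_0 = σ_v − u = 139.32 − 48.069 = 91.251 kPa.
Stress increase at mid-clay by the 2:1 spreading method:
Δσ = qBL/((B+z)(L+z)) = 117×3.3×3.3/((3.3+7.2)(3.3+7.2)) = 11.557 kPa
Final effective stress: σ'_f = σ'_0 + Δσ = 91.251 + 11.557 = 102.81 kPa.
Normally consolidated clay, so the full stress increment lies on the virgin compression line:
S_c = C_c·H/(1+e₀)·log₁₀(σ'_f/σ'_0) = 0.22×7.2/(1+0.91)×log₁₀(102.81/91.251)
    = 0.82932 × 0.051798 = 0.04296 m

S_c ≈ 43 mm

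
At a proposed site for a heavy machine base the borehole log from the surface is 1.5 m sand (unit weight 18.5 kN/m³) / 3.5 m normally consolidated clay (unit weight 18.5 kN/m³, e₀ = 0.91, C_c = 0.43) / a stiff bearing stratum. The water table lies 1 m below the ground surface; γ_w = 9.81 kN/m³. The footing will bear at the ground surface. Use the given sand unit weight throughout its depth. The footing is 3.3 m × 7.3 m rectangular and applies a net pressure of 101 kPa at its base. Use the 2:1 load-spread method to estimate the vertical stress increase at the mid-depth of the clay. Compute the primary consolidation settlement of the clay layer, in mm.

S_c ≈ 224 mm

Mid-depth of clay below the ground surface: z = 1.5 + 3.5/2 = 3.25 m.
Total vertical stress at mid-clay: σ_v = 18.5×1.5 + 18.5×1.75 = 60.125 kPa.
Pore pressure: u = 9.81×(3.25 − 1) = 22.073 kPa.
Initial effective stress: σ'_0 = σ_v − u = 60.125 − 22.073 = 38.052 kPa.
Stress increase at mid-clay by the 2:1 spreading method:
Δσ = qBL/((B+z)(L+z)) = 101×3.3×7.3/((3.3+3.25)(7.3+3.25)) = 35.21 kPa
Final effective stress: σ'_f = σ'_0 + Δσ = 38.052 + 35.21 = 73.262 kPa.
Normally consolidated clay, so the full stress increment lies on the virgin compression line:
S_c = C_c·H/(1+e₀)·log₁₀(σ'_f/σ'_0) = 0.43×3.5/(1+0.91)×log₁₀(73.262/38.052)
    = 0.78796 × 0.2845 = 0.2242 m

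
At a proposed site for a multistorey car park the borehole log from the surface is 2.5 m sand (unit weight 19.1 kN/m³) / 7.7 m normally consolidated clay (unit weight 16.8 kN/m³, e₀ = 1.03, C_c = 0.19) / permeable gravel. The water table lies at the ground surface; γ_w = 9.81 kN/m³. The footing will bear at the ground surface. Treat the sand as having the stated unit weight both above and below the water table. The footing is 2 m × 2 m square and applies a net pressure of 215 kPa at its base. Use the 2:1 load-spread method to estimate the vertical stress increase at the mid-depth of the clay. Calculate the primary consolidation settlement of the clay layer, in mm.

Mid-depth of clay below the ground surface: z = 2.5 + 7.7/2 = 6.35 m.
Total vertical stress at mid-clay: σ_v = 19.1×2.5 + 16.8×3.85 = 112.43 kPa.
Pore pressure: u = 9.81×(6.35 − 0) = 62.294 kPa.
Initial effective stress: σ'_0 = σ_v − u = 112.43 − 62.294 = 50.136 kPa.
Stress increase at mid-clay by the 2:1 spreading method:
Δσ = qBL/((B+z)(L+z)) = 215×2×2/((2+6.35)(2+6.35)) = 12.335 kPa
Final effective stress: σ'_f = σ'_0 + Δσ = 50.136 + 12.335 = 62.471 kPa.
Normally consolidated clay, so the full stress increment lies on the virgin compression line:
S_c = C_c·H/(1+e₀)·log₁₀(σ'_f/σ'_0) = 0.19×7.7/(1+1.03)×log₁₀(62.471/50.136)
    = 0.72069 × 0.095529 = 0.06885 m

S_c ≈ 68.8 mm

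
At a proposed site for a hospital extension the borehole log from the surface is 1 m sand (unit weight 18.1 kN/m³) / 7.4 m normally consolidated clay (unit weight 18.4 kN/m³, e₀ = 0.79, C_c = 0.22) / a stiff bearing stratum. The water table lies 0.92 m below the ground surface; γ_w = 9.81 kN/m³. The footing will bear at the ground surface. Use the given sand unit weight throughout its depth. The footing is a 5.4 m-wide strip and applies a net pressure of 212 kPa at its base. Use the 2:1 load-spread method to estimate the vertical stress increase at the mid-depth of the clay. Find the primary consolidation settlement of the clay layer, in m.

Mid-depth of clay below the ground surface: z = 1 + 7.4/2 = 4.7 m.
Total vertical stress at mid-clay: σ_v = 18.1×1 + 18.4×3.7 = 86.18 kPa.
Pore pressure: u = 9.81×(4.7 − 0.92) = 37.082 kPa.
Initial effective stress: σ'_0 = σ_v − u = 86.18 − 37.082 = 49.098 kPa.
Stress increase at mid-clay by the 2:1 spreading method:
Δσ = qB/(B+z) = 212×5.4/(5.4+4.7) = 113.35 kPa
Final effective stress: σ'_f = σ'_0 + Δσ = 49.098 + 113.35 = 162.45 kPa.
Normally consolidated clay, so the full stress increment lies on the virgin compression line:
S_c = C_c·H/(1+e₀)·log₁₀(σ'_f/σ'_0) = 0.22×7.4/(1+0.79)×log₁₀(162.45/49.098)
    = 0.9095 × 0.51966 = 0.4726 m

S_c ≈ 0.473 m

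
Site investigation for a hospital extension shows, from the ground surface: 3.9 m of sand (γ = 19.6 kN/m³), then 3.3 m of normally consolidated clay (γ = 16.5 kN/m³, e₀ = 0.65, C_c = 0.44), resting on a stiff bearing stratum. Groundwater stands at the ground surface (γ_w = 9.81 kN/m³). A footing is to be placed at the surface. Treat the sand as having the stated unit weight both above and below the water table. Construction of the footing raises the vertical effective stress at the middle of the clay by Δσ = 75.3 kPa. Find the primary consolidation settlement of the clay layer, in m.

S_c ≈ 0.355 m

Mid-depth of clay below the ground surface: z = 3.9 + 3.3/2 = 5.55 m.
Total vertical stress at mid-clay: σ_v = 19.6×3.9 + 16.5×1.65 = 103.66 kPa.
Pore pressure: u = 9.81×(5.55 − 0) = 54.446 kPa.
Initial effective stress: σ'_0 = σ_v − u = 103.66 − 54.446 = 49.214 kPa.
Final effective stress: σ'_f = σ'_0 + Δσ = 49.214 + 75.3 = 124.51 kPa.
Normally consolidated clay, so the full stress increment lies on the virgin compression line:
S_c = C_c·H/(1+e₀)·log₁₀(σ'_f/σ'_0) = 0.44×3.3/(1+0.65)×log₁₀(124.51/49.214)
    = 0.88 × 0.40312 = 0.3547 m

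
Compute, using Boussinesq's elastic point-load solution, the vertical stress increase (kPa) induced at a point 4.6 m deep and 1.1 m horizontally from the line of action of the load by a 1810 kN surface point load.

Δσ_z ≈ 35.5 kPa

Boussinesq vertical stress below a point load on an elastic half-space:
Δσ_z = 3P/(2πz²) · [1 + (r/z)²]^(−5/2)
r/z = 1.1/4.6 = 0.23913; [1+(r/z)²]^(−5/2) = 0.87021.
Δσ_z = 3×1810/(2π×4.6²) × 0.87021 = 40.842 × 0.87021 = 35.54 kPa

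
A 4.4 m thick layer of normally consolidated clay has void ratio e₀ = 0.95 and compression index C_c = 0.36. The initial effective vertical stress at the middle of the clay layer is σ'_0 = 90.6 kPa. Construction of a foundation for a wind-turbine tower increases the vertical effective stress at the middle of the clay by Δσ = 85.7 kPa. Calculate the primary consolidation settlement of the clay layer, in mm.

Final effective stress: σ'_f = σ'_0 + Δσ = 90.6 + 85.7 = 176.3 kPa.
Normally consolidated clay, so the full stress increment lies on the virgin compression line:
S_c = C_c·H/(1+e₀)·log₁₀(σ'_f/σ'_0) = 0.36×4.4/(1+0.95)×log₁₀(176.3/90.6)
    = 0.81231 × 0.28912 = 0.2349 m

S_c ≈ 235 mm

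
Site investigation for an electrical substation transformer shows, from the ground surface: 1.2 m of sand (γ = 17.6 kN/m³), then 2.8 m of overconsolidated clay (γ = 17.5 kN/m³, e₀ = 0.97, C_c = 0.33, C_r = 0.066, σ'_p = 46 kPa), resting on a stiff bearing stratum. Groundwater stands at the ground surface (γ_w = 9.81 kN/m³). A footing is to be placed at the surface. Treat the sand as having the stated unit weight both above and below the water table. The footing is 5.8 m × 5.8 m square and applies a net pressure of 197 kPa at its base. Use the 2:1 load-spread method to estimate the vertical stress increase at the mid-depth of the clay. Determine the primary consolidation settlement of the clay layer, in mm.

S_c ≈ 219 mm

Mid-depth of clay below the ground surface: z = 1.2 + 2.8/2 = 2.6 m.
Total vertical stress at mid-clay: σ_v = 17.6×1.2 + 17.5×1.4 = 45.62 kPa.
Pore pressure: u = 9.81×(2.6 − 0) = 25.506 kPa.
Initial effective stress: σ'_0 = σ_v − u = 45.62 − 25.506 = 20.114 kPa.
Stress increase at mid-clay by the 2:1 spreading method:
Δσ = qBL/((B+z)(L+z)) = 197×5.8×5.8/((5.8+2.6)(5.8+2.6)) = 93.921 kPa
Final effective stress: σ'_f = 20.114 + 93.921 = 114.04 kPa.
σ'_f = 114.04 > σ'_p = 46 kPa, so the stress path crosses the preconsolidation pressure — recompression up to σ'_p, then virgin compression beyond:
S_c = H/(1+e₀)·[C_r·log₁₀(σ'_p/σ'_0) + C_c·log₁₀(σ'_f/σ'_p)]
    = 2.8/1.97 × [0.066×log₁₀(46/20.114) + 0.33×log₁₀(114.04/46)]
    = 1.4213 × [0.023711 + 0.13012] = 0.2186 m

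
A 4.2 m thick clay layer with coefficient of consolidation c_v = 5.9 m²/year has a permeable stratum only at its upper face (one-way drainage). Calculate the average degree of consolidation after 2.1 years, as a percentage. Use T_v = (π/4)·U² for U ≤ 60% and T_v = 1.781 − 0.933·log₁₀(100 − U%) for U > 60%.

U ≈ 85.7 %

Drainage path length: H_d = H = 4.2 m (single drainage).
T_v = c_v·t/H_d² = 5.9×2.1/4.2² = 0.70238.
T_v = 0.70238 corresponds to the U > 60% branch:
U = 1 − 10^((1.781 − T_v)/0.933)/100 = 0.8568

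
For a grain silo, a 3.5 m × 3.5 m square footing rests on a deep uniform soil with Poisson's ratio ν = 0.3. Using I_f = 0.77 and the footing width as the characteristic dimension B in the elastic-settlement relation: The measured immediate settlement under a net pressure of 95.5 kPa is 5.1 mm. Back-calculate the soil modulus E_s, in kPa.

E_s ≈ 45900 kPa

S_e = q·B·(1−ν²)/E_s · I_f  ⇒  E_s = q·B·(1−ν²)·I_f / S_e.
E_s = 95.5 × 3.5 × 0.91 × 0.77 / 0.0051 = 45920 kPa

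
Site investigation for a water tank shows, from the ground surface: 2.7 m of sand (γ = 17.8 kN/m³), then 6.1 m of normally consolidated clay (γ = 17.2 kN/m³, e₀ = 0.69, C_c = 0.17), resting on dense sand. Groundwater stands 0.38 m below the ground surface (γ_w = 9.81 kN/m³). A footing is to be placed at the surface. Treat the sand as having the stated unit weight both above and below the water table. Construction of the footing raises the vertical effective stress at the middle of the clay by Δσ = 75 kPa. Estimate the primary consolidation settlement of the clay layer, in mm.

Mid-depth of clay below the ground surface: z = 2.7 + 6.1/2 = 5.75 m.
Total vertical stress at mid-clay: σ_v = 17.8×2.7 + 17.2×3.05 = 100.52 kPa.
Pore pressure: u = 9.81×(5.75 − 0.38) = 52.68 kPa.
Initial effective stress: σ'_0 = σ_v − u = 100.52 − 52.68 = 47.84 kPa.
Final effective stress: σ'_f = σ'_0 + Δσ = 47.84 + 75 = 122.84 kPa.
Normally consolidated clay, so the full stress increment lies on the virgin compression line:
S_c = C_c·H/(1+e₀)·log₁₀(σ'_f/σ'_0) = 0.17×6.1/(1+0.69)×log₁₀(122.84/47.84)
    = 0.61361 × 0.40955 = 0.2513 m

S_c ≈ 251 mm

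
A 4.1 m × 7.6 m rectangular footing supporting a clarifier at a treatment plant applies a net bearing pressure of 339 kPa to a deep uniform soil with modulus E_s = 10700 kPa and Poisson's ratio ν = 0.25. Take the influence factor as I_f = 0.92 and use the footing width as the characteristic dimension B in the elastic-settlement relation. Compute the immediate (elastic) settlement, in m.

S_e ≈ 0.112 m

Immediate (elastic) settlement: S_e = q·B·(1−ν²)/E_s · I_f.
S_e = 339 × 4.1 × (1 − 0.25²) / 10700 × 0.92
    = 339 × 4.1 × 0.9375 / 10700 × 0.92
    = 0.112 m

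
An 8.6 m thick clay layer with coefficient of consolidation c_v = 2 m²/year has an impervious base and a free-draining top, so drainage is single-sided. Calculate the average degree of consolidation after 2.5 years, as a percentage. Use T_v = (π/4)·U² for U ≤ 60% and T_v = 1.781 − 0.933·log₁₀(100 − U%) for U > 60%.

Drainage path length: H_d = H = 8.6 m (single drainage).
T_v = c_v·t/H_d² = 2×2.5/8.6² = 0.067604.
T_v = 0.067604 corresponds to the U ≤ 60% branch:
U = √(4T_v/π) = 0.2934

U ≈ 29.3 %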